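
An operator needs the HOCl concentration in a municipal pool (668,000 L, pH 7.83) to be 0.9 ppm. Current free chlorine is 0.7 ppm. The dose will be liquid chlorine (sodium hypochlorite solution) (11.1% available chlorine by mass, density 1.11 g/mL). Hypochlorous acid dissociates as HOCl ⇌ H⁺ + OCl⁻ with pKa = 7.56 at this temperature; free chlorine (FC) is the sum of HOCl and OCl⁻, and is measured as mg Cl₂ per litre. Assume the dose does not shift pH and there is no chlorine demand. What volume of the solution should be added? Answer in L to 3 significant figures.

[OCl⁻]/[HOCl] = 10^(pH − pKa) = 10^(7.83 − 7.56) = 1.862; fraction as HOCl = 1/(1 + 1.862) = 0.3494.
Free chlorine required for 0.9 ppm HOCl: 0.9 / 0.3494 = 2.576 ppm.
FC to add: 2.576 − 0.7 = 1.876 mg/L as Cl₂.
Cl₂ equivalent: 1.876 mg/L × 668,000 L = 1253 g.
Product at 11.1% available Cl: 1253 / 0.111 = 11,290 g.
Volume: 11,290 g ÷ 1.11 g/mL = 10,170 mL.

10.2 L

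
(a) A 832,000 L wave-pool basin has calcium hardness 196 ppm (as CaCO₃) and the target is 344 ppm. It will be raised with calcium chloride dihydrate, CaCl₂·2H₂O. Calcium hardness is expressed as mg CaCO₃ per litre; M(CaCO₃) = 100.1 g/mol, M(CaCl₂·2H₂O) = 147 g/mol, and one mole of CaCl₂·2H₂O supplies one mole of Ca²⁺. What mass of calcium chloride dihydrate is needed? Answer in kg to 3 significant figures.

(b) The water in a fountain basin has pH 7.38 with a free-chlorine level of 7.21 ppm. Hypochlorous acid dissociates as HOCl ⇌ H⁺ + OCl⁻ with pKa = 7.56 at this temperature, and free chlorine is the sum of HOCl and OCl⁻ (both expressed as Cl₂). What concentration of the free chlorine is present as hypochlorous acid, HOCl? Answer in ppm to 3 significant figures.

(a) Hardness to add: (344 − 196) = 148 mg/L as CaCO₃ × 832,000 L = 123,100 g as CaCO₃.
(a) Moles of Ca²⁺ (1 mol Ca²⁺ ≡ 1 mol CaCO₃): 123,100 / 100.1 g/mol = 1230 mol.
(a) Mass of CaCl₂·2H₂O: 1230 × 147 = 180,800 g.

(b) [OCl⁻]/[HOCl] = 10^(pH − pKa) = 10^(7.38 − 7.56) = 10^-0.18 = 0.6607.
(b) Fraction as HOCl = 1 / (1 + 0.6607) = 0.6022.
(b) HOCl = 0.6022 × 7.21 ppm = 4.342 ppm.

(a) 181 kg; (b) 4.34 ppm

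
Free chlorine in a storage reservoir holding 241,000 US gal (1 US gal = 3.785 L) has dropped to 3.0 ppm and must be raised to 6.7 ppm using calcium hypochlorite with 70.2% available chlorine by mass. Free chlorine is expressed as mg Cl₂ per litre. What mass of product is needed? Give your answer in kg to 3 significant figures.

Volume: 241,000 US gal × 3.785 L/gal = 912,185 L.
Chlorine deficit: 6.7 − 3.0 = 3.7 ppm = 3.7 mg/L as Cl₂.
Cl₂ equivalent needed: 3.7 mg/L × 912,185 L = 3,375,000 mg = 3375 g.
Product at 70.2% available chlorine: 3375 / 0.702 = 4808 g.

4.81 kg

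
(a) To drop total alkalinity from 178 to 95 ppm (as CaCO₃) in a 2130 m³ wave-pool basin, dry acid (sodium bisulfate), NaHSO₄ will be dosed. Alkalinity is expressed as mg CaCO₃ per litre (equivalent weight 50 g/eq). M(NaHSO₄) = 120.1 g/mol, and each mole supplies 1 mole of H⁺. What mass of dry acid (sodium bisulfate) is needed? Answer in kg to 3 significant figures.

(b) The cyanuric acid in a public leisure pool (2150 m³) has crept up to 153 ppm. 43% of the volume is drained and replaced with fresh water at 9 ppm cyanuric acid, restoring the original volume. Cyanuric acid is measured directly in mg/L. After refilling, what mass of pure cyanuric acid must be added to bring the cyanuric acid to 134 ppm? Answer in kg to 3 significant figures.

(a) 425 kg; (b) 92.3 kg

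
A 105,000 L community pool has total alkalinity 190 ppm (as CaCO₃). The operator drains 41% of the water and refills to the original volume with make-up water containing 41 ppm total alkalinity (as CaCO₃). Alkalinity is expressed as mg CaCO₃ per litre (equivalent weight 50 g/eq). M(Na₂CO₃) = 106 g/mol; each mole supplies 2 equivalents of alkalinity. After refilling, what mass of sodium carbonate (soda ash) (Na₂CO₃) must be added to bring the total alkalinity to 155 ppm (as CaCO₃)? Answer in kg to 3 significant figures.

2.90 kg

After draining 41% and refilling: 190 × 0.59 + 41 × 0.41 = 128.91 ppm.
Deficit to target: 155 − 128.91 = 26.09 mg/L.
As CaCO₃: 26.09 mg/L × 105,000 L = 2739 g; ÷ 50 g/eq ÷ 2 = 27.39 mol Na₂CO₃.
Mass: 27.39 × 106 = 2904 g.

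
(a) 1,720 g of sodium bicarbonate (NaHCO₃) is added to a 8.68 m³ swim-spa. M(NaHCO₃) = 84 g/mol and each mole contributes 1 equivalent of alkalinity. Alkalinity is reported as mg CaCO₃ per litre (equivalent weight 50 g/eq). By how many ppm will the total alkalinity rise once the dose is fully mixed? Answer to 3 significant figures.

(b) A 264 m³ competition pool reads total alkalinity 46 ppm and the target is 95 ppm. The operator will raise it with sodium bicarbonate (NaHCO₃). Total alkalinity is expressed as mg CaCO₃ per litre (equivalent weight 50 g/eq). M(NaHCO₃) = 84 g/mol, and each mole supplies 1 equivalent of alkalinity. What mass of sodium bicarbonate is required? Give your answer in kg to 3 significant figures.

(a) Volume: 8.68 m³ = 8,680 L.
(a) Moles of NaHCO₃: 1,720 g ÷ 84 g/mol = 20.48 mol → 20.48 eq of alkalinity.
(a) As CaCO₃: 20.48 eq × 50 g/eq = 1024 g.
(a) Rise: 1024 g / 8,680 L × 1000 = 118 mg/L.

(b) Volume: 264 m³ = 264,000 L.
(b) Alkalinity to add: (95 − 46) = 49 mg/L as CaCO₃ × 264,000 L = 12,940 g as CaCO₃.
(b) Equivalents: 12,940 g ÷ 50 g/eq = 258.7 eq.
(b) NaHCO₃ supplies 1 eq per mole → 258.7 mol.
(b) Mass: 258.7 mol × 84 g/mol = 21,730 g.

(a) 118 ppm; (b) 21.7 kg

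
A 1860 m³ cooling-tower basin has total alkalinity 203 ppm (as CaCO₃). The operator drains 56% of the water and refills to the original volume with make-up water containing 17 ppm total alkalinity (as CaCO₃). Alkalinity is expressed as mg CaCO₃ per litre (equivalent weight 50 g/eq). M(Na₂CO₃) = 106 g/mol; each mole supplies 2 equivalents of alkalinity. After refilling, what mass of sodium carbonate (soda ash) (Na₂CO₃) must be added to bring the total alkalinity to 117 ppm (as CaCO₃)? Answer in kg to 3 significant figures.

Volume: 1860 m³ = 1,860,000 L.
After draining 56% and refilling: 203 × 0.44 + 17 × 0.56 = 98.84 ppm.
Deficit to target: 117 − 98.84 = 18.16 mg/L.
As CaCO₃: 18.16 mg/L × 1,860,000 L = 33,780 g; ÷ 50 g/eq ÷ 2 = 337.8 mol Na₂CO₃.
Mass: 337.8 × 106 = 35,800 g.

35.8 kg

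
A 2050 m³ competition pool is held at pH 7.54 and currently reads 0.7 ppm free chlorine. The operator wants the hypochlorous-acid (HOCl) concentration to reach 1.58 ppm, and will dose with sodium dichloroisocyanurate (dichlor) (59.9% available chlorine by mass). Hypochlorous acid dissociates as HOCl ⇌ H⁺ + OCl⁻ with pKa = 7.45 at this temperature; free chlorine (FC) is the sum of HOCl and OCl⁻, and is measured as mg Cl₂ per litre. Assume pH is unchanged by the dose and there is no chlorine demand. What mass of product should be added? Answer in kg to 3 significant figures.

9.66 kg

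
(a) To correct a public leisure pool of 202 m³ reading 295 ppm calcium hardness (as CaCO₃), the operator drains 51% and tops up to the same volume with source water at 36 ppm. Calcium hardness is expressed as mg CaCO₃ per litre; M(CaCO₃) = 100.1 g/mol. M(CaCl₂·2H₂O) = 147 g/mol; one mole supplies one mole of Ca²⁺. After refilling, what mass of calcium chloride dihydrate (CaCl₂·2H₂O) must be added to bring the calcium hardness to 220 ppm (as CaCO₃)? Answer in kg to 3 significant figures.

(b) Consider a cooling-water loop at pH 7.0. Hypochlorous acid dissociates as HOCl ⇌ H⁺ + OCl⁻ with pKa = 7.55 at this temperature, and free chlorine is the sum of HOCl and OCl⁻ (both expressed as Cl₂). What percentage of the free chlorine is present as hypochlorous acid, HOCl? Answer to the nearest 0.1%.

(a) 16.9 kg; (b) 78.0%

(a) Volume: 202 m³ = 202,000 L.
(a) After draining 51% and refilling: 295 × 0.49 + 36 × 0.51 = 162.91 ppm.
(a) Deficit to target: 220 − 162.91 = 57.09 mg/L.
(a) As CaCO₃: 57.09 mg/L × 202,000 L = 11,530 g; ÷ 100.1 = 115.2 mol Ca²⁺.
(a) Mass: 115.2 × 147 = 16,940 g.

(b) [OCl⁻]/[HOCl] = 10^(pH − pKa) = 10^(7.0 − 7.55) = 10^-0.55 = 0.2818.
(b) Fraction as HOCl = 1 / (1 + 0.2818) = 0.7801.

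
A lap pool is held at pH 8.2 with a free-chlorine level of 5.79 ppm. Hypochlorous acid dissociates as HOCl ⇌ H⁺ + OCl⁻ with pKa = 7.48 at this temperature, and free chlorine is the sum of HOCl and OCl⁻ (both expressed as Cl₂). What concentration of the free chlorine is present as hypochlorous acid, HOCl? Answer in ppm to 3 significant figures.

0.927 ppm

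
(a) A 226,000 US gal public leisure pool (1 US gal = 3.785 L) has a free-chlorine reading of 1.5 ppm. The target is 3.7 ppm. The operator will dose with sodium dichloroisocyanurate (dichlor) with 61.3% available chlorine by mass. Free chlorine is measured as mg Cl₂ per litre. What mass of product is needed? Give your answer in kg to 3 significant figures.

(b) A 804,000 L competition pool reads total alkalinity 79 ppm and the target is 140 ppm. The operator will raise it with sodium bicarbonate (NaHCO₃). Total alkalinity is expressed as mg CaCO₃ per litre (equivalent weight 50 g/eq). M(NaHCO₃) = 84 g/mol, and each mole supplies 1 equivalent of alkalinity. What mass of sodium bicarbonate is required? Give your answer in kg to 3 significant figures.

(a) 3.07 kg; (b) 82.4 kg

(a) Volume: 226,000 US gal × 3.785 L/gal = 855,410 L.
(a) Chlorine deficit: 3.7 − 1.5 = 2.2 ppm = 2.2 mg/L as Cl₂.
(a) Cl₂ equivalent needed: 2.2 mg/L × 855,410 L = 1,882,000 mg = 1882 g.
(a) Product at 61.3% available chlorine: 1882 / 0.613 = 3070 g.

(b) Alkalinity to add: (140 − 79) = 61 mg/L as CaCO₃ × 804,000 L = 49,040 g as CaCO₃.
(b) Equivalents: 49,040 g ÷ 50 g/eq = 980.9 eq.
(b) NaHCO₃ supplies 1 eq per mole → 980.9 mol.
(b) Mass: 980.9 mol × 84 g/mol = 82,390 g.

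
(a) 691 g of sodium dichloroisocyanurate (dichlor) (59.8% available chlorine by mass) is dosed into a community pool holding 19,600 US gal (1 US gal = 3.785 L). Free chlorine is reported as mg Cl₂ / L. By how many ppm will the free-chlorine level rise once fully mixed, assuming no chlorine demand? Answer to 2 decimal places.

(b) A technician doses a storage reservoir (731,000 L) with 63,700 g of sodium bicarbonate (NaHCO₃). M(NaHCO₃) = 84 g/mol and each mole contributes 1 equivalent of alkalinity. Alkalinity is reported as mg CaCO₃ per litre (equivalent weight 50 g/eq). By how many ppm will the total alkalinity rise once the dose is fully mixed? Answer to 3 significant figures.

(a) 5.57 ppm; (b) 51.9 ppm

(a) Volume: 19,600 US gal × 3.785 L/gal = 74,186 L.
(a) Available chlorine delivered: 691 g × 0.598 = 413.2 g as Cl₂.
(a) Concentration rise: 413.2 g / 74,186 L = 5.57 mg/L = 5.57 ppm.

(b) Moles of NaHCO₃: 63,700 g ÷ 84 g/mol = 758.3 mol → 758.3 eq of alkalinity.
(b) As CaCO₃: 758.3 eq × 50 g/eq = 37,920 g.
(b) Rise: 37,920 g / 731,000 L × 1000 = 51.87 mg/L.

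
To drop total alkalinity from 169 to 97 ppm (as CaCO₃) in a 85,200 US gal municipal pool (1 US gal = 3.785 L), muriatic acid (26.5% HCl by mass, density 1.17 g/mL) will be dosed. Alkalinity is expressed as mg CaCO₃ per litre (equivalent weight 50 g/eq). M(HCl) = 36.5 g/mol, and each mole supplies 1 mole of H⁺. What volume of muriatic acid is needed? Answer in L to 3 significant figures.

Volume: 85,200 US gal × 3.785 L/gal = 322,482 L.
Alkalinity to neutralize: (169 − 97) = 72 mg/L as CaCO₃ × 322,482 L = 23,220 g as CaCO₃.
Equivalents of H⁺ required: 23,220 ÷ 50 g/eq = 464.4 eq = 464.4 mol HCl.
Mass of HCl: 464.4 × 36.5 = 16,950 g.
Mass of 26.5% solution: 16,950 / 0.265 = 63,960 g.
Volume: 63,960 g ÷ 1.17 g/mL = 54,670 mL.

54.7 L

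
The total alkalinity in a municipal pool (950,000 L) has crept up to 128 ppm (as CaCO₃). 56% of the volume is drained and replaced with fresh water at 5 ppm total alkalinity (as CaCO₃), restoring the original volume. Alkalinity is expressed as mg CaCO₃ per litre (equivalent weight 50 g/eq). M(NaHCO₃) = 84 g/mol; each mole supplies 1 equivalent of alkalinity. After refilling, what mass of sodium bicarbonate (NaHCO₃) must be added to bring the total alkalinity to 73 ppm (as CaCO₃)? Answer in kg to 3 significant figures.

After draining 56% and refilling: 128 × 0.44 + 5 × 0.56 = 59.12 ppm.
Deficit to target: 73 − 59.12 = 13.88 mg/L.
As CaCO₃: 13.88 mg/L × 950,000 L = 13,190 g; ÷ 50 g/eq ÷ 1 = 263.7 mol NaHCO₃.
Mass: 263.7 × 84 = 22,150 g.

22.2 kg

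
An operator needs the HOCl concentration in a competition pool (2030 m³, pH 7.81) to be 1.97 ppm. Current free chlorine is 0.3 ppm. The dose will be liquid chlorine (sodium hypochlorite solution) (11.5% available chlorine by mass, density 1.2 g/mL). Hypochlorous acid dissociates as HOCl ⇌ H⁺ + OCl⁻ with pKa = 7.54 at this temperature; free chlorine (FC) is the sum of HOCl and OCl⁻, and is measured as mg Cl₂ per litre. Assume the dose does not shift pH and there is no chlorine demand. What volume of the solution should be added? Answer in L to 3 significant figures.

78.5 L

Volume: 2030 m³ = 2,030,000 L.
[OCl⁻]/[HOCl] = 10^(pH − pKa) = 10^(7.81 − 7.54) = 1.862; fraction as HOCl = 1/(1 + 1.862) = 0.3494.
Free chlorine required for 1.97 ppm HOCl: 1.97 / 0.3494 = 5.638 ppm.
FC to add: 5.638 − 0.3 = 5.338 mg/L as Cl₂.
Cl₂ equivalent: 5.338 mg/L × 2,030,000 L = 10,840 g.
Product at 11.5% available Cl: 10,840 / 0.115 = 94,230 g.
Volume: 94,230 g ÷ 1.2 g/mL = 78,530 mL.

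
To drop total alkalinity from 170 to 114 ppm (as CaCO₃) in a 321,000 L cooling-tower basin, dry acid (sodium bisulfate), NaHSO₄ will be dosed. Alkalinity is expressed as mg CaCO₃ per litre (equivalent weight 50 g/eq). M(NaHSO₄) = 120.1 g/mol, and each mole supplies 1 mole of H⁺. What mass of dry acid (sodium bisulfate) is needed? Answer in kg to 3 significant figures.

Alkalinity to neutralize: (170 − 114) = 56 mg/L as CaCO₃ × 321,000 L = 17,980 g as CaCO₃.
Equivalents of H⁺ required: 17,980 ÷ 50 g/eq = 359.5 eq = 359.5 mol NaHSO₄.
Mass of NaHSO₄: 359.5 × 120.1 = 43,180 g.

43.2 kg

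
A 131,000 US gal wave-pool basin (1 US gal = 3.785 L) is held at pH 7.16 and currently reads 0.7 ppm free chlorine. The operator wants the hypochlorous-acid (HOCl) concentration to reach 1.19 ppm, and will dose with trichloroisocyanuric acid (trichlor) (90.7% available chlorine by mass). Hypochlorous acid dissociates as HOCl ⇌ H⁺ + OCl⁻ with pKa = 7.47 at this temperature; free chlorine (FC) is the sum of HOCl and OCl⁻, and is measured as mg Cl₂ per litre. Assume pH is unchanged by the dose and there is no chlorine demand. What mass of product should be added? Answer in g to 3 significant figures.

Volume: 131,000 US gal × 3.785 L/gal = 495,835 L.
[OCl⁻]/[HOCl] = 10^(pH − pKa) = 10^(7.16 − 7.47) = 0.4898; fraction as HOCl = 1/(1 + 0.4898) = 0.6712.
Free chlorine required for 1.19 ppm HOCl: 1.19 / 0.6712 = 1.773 ppm.
FC to add: 1.773 − 0.7 = 1.073 mg/L as Cl₂.
Cl₂ equivalent: 1.073 mg/L × 495,835 L = 532 g.
Product at 90.7% available Cl: 532 / 0.907 = 586.5 g.

586 g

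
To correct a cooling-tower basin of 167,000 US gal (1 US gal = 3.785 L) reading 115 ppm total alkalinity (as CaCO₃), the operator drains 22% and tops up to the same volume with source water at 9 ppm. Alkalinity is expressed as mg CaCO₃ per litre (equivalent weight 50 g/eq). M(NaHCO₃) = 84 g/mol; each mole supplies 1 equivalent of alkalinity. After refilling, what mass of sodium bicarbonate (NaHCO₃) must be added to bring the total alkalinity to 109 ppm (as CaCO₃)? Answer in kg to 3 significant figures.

18.4 kg

Volume: 167,000 US gal × 3.785 L/gal = 632,095 L.
After draining 22% and refilling: 115 × 0.78 + 9 × 0.22 = 91.68 ppm.
Deficit to target: 109 − 91.68 = 17.32 mg/L.
As CaCO₃: 17.32 mg/L × 632,095 L = 10,950 g; ÷ 50 g/eq ÷ 1 = 219 mol NaHCO₃.
Mass: 219 × 84 = 18,390 g.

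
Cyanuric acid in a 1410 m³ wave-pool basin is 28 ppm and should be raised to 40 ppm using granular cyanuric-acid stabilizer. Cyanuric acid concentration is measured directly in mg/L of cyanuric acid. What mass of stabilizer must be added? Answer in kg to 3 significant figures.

16.9 kg

Volume: 1410 m³ = 1,410,000 L.
CYA to add: (40 − 28) = 12 mg/L × 1,410,000 L = 16,920 g cyanuric acid.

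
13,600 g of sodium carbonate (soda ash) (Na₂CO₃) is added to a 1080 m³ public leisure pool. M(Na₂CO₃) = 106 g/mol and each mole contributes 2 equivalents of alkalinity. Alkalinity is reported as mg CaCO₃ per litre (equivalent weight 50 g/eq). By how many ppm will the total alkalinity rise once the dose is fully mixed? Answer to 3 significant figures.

11.9 ppm

Volume: 1080 m³ = 1,080,000 L.
Moles of Na₂CO₃: 13,600 g ÷ 106 g/mol = 128.3 mol → 256.6 eq of alkalinity.
As CaCO₃: 256.6 eq × 50 g/eq = 12,830 g.
Rise: 12,830 g / 1,080,000 L × 1000 = 11.88 mg/L.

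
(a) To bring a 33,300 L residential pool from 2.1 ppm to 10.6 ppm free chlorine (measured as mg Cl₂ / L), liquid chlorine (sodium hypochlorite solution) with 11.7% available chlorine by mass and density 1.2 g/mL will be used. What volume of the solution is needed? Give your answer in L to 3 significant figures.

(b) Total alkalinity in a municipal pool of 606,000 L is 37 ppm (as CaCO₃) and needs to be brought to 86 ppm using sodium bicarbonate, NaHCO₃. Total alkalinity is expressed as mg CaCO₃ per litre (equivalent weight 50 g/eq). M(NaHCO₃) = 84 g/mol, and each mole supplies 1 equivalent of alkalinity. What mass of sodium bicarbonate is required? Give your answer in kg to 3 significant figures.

(a) Chlorine deficit: 10.6 − 2.1 = 8.5 ppm = 8.5 mg/L as Cl₂.
(a) Cl₂ equivalent needed: 8.5 mg/L × 33,300 L = 283,000 mg = 283.1 g.
(a) Product at 11.7% available chlorine: 283.1 / 0.117 = 2419 g.
(a) Volume at density 1.2 g/mL: 2419 g ÷ 1.2 g/mL = 2016 mL.

(b) Alkalinity to add: (86 − 37) = 49 mg/L as CaCO₃ × 606,000 L = 29,690 g as CaCO₃.
(b) Equivalents: 29,690 g ÷ 50 g/eq = 593.9 eq.
(b) NaHCO₃ supplies 1 eq per mole → 593.9 mol.
(b) Mass: 593.9 mol × 84 g/mol = 49,890 g.

(a) 2.02 L; (b) 49.9 kg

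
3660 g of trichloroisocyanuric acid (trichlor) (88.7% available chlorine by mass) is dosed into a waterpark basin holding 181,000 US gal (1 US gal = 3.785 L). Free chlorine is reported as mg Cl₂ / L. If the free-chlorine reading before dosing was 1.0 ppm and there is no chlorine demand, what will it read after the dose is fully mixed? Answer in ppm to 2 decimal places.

Volume: 181,000 US gal × 3.785 L/gal = 685,085 L.
Available chlorine delivered: 3660 g × 0.887 = 3246 g as Cl₂.
Concentration rise: 3246 g / 685,085 L = 4.739 mg/L = 4.74 ppm.
Final FC: 1.0 + 4.74 = 5.74 ppm.

5.74 ppm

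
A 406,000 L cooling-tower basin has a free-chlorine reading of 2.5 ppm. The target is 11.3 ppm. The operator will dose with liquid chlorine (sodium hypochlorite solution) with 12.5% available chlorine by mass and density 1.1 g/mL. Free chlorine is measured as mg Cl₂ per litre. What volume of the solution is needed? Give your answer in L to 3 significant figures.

Chlorine deficit: 11.3 − 2.5 = 8.8 ppm = 8.8 mg/L as Cl₂.
Cl₂ equivalent needed: 8.8 mg/L × 406,000 L = 3,573,000 mg = 3573 g.
Product at 12.5% available chlorine: 3573 / 0.125 = 28,580 g.
Volume at density 1.1 g/mL: 28,580 g ÷ 1.1 g/mL = 25,980 mL.

26.0 L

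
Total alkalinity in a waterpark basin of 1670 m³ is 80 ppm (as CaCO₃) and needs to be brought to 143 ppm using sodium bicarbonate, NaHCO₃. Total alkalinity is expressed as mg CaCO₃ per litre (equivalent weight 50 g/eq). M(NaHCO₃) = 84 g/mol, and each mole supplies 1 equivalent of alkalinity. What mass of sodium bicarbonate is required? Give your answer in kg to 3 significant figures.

Volume: 1670 m³ = 1,670,000 L.
Alkalinity to add: (143 − 80) = 63 mg/L as CaCO₃ × 1,670,000 L = 105,200 g as CaCO₃.
Equivalents: 105,200 g ÷ 50 g/eq = 2104 eq.
NaHCO₃ supplies 1 eq per mole → 2104 mol.
Mass: 2104 mol × 84 g/mol = 176,800 g.

177 kg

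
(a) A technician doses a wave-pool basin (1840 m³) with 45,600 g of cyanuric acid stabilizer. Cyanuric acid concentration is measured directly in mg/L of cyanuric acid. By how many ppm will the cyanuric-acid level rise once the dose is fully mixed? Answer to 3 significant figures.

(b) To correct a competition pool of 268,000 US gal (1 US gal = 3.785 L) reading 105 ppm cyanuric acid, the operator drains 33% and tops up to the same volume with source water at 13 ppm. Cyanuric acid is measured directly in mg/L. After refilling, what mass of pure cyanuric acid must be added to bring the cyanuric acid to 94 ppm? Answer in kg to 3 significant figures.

(a) 24.8 ppm; (b) 19.6 kg

(a) Volume: 1840 m³ = 1,840,000 L.
(a) Rise: 45,600 g / 1,840,000 L × 1000 = 24.78 mg/L.

(b) Volume: 268,000 US gal × 3.785 L/gal = 1,014,380 L.
(b) After draining 33% and refilling: 105 × 0.67 + 13 × 0.33 = 74.64 ppm.
(b) Deficit to target: 94 − 74.64 = 19.36 mg/L.
(b) Mass: 19.36 mg/L × 1,014,380 L = 19,640 g cyanuric acid.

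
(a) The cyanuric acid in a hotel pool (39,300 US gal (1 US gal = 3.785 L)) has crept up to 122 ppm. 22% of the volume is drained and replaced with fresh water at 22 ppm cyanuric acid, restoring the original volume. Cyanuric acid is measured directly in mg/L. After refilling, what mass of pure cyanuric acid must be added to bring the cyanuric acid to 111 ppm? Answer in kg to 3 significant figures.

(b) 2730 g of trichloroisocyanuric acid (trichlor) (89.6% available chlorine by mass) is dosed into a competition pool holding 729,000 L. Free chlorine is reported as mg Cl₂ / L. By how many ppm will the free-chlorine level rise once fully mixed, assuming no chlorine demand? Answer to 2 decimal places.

(a) Volume: 39,300 US gal × 3.785 L/gal = 148,750 L.
(a) After draining 22% and refilling: 122 × 0.78 + 22 × 0.22 = 100 ppm.
(a) Deficit to target: 111 − 100 = 11 mg/L.
(a) Mass: 11 mg/L × 148,750 L = 1636 g cyanuric acid.

(b) Available chlorine delivered: 2730 g × 0.896 = 2446 g as Cl₂.
(b) Concentration rise: 2446 g / 729,000 L = 3.355 mg/L = 3.36 ppm.

(a) 1.64 kg; (b) 3.36 ppm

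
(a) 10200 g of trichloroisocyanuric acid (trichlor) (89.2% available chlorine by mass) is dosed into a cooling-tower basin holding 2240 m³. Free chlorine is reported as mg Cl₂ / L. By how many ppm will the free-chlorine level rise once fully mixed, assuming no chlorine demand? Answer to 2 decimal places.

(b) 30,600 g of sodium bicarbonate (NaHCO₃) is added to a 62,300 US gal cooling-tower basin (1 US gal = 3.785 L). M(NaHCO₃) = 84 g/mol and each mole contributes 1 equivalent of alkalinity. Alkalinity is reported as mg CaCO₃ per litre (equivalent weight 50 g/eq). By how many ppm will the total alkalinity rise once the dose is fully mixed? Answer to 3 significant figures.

(a) Volume: 2240 m³ = 2,240,000 L.
(a) Available chlorine delivered: 10,200 g × 0.892 = 9098 g as Cl₂.
(a) Concentration rise: 9098 g / 2,240,000 L = 4.062 mg/L = 4.06 ppm.

(b) Volume: 62,300 US gal × 3.785 L/gal = 235,806 L.
(b) Moles of NaHCO₃: 30,600 g ÷ 84 g/mol = 364.3 mol → 364.3 eq of alkalinity.
(b) As CaCO₃: 364.3 eq × 50 g/eq = 18,210 g.
(b) Rise: 18,210 g / 235,806 L × 1000 = 77.24 mg/L.

(a) 4.06 ppm; (b) 77.2 ppm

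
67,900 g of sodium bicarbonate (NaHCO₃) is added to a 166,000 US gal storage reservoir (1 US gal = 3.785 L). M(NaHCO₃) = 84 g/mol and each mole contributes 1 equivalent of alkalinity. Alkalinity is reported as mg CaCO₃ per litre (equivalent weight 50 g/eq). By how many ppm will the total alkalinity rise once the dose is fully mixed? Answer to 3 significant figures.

Volume: 166,000 US gal × 3.785 L/gal = 628,310 L.
Moles of NaHCO₃: 67,900 g ÷ 84 g/mol = 808.3 mol → 808.3 eq of alkalinity.
As CaCO₃: 808.3 eq × 50 g/eq = 40,420 g.
Rise: 40,420 g / 628,310 L × 1000 = 64.33 mg/L.

64.3 ppm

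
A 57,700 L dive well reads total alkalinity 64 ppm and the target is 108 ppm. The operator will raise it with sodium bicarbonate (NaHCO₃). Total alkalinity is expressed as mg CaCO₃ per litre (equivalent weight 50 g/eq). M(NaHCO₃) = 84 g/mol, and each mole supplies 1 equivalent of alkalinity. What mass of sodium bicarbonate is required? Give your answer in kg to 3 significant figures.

4.27 kg

Alkalinity to add: (108 − 64) = 44 mg/L as CaCO₃ × 57,700 L = 2539 g as CaCO₃.
Equivalents: 2539 g ÷ 50 g/eq = 50.78 eq.
NaHCO₃ supplies 1 eq per mole → 50.78 mol.
Mass: 50.78 mol × 84 g/mol = 4265 g.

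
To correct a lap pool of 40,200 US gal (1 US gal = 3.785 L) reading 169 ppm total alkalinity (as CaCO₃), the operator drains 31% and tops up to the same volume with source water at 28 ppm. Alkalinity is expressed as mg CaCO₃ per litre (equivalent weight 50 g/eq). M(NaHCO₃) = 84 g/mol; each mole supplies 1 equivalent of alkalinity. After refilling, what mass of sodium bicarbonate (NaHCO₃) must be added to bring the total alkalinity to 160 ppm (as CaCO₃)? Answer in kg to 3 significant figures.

Volume: 40,200 US gal × 3.785 L/gal = 152,157 L.
After draining 31% and refilling: 169 × 0.69 + 28 × 0.31 = 125.29 ppm.
Deficit to target: 160 − 125.29 = 34.71 mg/L.
As CaCO₃: 34.71 mg/L × 152,157 L = 5281 g; ÷ 50 g/eq ÷ 1 = 105.6 mol NaHCO₃.
Mass: 105.6 × 84 = 8873 g.

8.87 kg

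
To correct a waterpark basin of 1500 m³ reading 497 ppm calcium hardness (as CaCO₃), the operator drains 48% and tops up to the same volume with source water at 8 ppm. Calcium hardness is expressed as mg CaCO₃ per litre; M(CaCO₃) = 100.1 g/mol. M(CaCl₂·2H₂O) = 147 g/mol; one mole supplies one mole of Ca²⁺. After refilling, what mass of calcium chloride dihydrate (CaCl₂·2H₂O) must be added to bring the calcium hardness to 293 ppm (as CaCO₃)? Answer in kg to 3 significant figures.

67.7 kg

Volume: 1500 m³ = 1,500,000 L.
After draining 48% and refilling: 497 × 0.52 + 8 × 0.48 = 262.28 ppm.
Deficit to target: 293 − 262.28 = 30.72 mg/L.
As CaCO₃: 30.72 mg/L × 1,500,000 L = 46,080 g; ÷ 100.1 = 460.3 mol Ca²⁺.
Mass: 460.3 × 147 = 67,670 g.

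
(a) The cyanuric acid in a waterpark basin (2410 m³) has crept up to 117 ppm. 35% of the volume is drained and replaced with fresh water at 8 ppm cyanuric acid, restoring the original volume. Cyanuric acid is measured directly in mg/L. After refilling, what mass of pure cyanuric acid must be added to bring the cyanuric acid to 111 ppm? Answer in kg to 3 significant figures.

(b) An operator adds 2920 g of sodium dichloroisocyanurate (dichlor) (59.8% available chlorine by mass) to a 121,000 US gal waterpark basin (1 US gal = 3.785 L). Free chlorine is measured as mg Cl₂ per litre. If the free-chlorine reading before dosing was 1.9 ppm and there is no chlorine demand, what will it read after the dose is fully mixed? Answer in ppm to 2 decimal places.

(a) Volume: 2410 m³ = 2,410,000 L.
(a) After draining 35% and refilling: 117 × 0.65 + 8 × 0.35 = 78.85 ppm.
(a) Deficit to target: 111 − 78.85 = 32.15 mg/L.
(a) Mass: 32.15 mg/L × 2,410,000 L = 77,480 g cyanuric acid.

(b) Volume: 121,000 US gal × 3.785 L/gal = 457,985 L.
(b) Available chlorine delivered: 2920 g × 0.598 = 1746 g as Cl₂.
(b) Concentration rise: 1746 g / 457,985 L = 3.813 mg/L = 3.81 ppm.
(b) Final FC: 1.9 + 3.81 = 5.71 ppm.

(a) 77.5 kg; (b) 5.71 ppm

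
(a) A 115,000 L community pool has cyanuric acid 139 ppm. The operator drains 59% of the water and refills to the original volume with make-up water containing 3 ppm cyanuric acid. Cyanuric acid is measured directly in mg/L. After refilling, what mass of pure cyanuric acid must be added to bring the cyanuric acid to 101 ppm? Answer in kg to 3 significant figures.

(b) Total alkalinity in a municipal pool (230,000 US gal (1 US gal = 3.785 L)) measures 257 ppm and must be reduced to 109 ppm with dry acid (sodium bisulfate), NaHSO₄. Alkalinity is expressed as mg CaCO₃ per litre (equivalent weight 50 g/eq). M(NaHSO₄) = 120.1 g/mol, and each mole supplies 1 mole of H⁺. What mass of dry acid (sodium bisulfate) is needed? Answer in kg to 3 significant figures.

(a) After draining 59% and refilling: 139 × 0.41 + 3 × 0.59 = 58.76 ppm.
(a) Deficit to target: 101 − 58.76 = 42.24 mg/L.
(a) Mass: 42.24 mg/L × 115,000 L = 4858 g cyanuric acid.

(b) Volume: 230,000 US gal × 3.785 L/gal = 870,550 L.
(b) Alkalinity to neutralize: (257 − 109) = 148 mg/L as CaCO₃ × 870,550 L = 128,800 g as CaCO₃.
(b) Equivalents of H⁺ required: 128,800 ÷ 50 g/eq = 2577 eq = 2577 mol NaHSO₄.
(b) Mass of NaHSO₄: 2577 × 120.1 = 309,500 g.

(a) 4.86 kg; (b) 309 kg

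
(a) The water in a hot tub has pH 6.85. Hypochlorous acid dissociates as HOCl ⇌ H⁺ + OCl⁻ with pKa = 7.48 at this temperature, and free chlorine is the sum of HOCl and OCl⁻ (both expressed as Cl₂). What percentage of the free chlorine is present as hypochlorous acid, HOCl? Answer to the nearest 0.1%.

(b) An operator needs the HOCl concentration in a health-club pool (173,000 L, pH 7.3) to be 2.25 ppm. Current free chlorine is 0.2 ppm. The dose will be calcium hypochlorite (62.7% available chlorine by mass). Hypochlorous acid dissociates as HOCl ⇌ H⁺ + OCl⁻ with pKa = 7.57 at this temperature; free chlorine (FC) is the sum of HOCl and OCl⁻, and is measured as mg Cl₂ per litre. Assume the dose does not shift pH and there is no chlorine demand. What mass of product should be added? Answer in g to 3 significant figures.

(a) 81.0%; (b) 899 g

(a) [OCl⁻]/[HOCl] = 10^(pH − pKa) = 10^(6.85 − 7.48) = 10^-0.63 = 0.2344.
(a) Fraction as HOCl = 1 / (1 + 0.2344) = 0.8101.

(b) [OCl⁻]/[HOCl] = 10^(pH − pKa) = 10^(7.3 − 7.57) = 0.537; fraction as HOCl = 1/(1 + 0.537) = 0.6506.
(b) Free chlorine required for 2.25 ppm HOCl: 2.25 / 0.6506 = 3.458 ppm.
(b) FC to add: 3.458 − 0.2 = 3.258 mg/L as Cl₂.
(b) Cl₂ equivalent: 3.258 mg/L × 173,000 L = 563.7 g.
(b) Product at 62.7% available Cl: 563.7 / 0.627 = 899 g.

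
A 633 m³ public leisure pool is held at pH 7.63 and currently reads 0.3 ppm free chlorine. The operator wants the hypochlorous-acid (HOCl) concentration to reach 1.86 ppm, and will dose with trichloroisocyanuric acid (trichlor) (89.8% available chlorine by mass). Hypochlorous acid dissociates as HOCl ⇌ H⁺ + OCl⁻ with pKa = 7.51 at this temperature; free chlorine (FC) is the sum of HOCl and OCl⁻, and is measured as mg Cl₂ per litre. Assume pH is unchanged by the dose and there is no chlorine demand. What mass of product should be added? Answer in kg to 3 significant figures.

Volume: 633 m³ = 633,000 L.
[OCl⁻]/[HOCl] = 10^(pH − pKa) = 10^(7.63 − 7.51) = 1.318; fraction as HOCl = 1/(1 + 1.318) = 0.4314.
Free chlorine required for 1.86 ppm HOCl: 1.86 / 0.4314 = 4.312 ppm.
FC to add: 4.312 − 0.3 = 4.012 mg/L as Cl₂.
Cl₂ equivalent: 4.012 mg/L × 633,000 L = 2540 g.
Product at 89.8% available Cl: 2540 / 0.898 = 2828 g.

2.83 kg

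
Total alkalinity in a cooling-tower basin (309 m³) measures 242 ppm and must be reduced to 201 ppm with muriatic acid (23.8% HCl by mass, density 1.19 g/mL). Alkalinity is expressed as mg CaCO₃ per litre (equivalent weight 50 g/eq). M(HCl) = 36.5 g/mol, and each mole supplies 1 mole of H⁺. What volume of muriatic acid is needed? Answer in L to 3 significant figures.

Volume: 309 m³ = 309,000 L.
Alkalinity to neutralize: (242 − 201) = 41 mg/L as CaCO₃ × 309,000 L = 12,670 g as CaCO₃.
Equivalents of H⁺ required: 12,670 ÷ 50 g/eq = 253.4 eq = 253.4 mol HCl.
Mass of HCl: 253.4 × 36.5 = 9248 g.
Mass of 23.8% solution: 9248 / 0.238 = 38,860 g.
Volume: 38,860 g ÷ 1.19 g/mL = 32,650 mL.

32.7 L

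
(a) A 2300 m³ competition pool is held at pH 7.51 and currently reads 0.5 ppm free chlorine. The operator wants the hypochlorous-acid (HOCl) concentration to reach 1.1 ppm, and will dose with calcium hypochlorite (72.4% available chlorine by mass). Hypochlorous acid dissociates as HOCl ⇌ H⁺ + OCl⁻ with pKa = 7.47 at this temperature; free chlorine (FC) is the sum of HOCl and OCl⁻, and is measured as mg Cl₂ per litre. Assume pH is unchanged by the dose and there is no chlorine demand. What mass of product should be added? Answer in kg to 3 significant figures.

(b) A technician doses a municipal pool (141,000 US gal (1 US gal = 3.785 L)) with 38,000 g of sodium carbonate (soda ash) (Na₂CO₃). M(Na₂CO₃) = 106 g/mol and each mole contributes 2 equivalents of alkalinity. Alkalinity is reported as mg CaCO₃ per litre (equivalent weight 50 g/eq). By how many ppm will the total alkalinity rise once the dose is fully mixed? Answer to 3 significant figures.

(a) 5.74 kg; (b) 67.2 ppm

(a) Volume: 2300 m³ = 2,300,000 L.
(a) [OCl⁻]/[HOCl] = 10^(pH − pKa) = 10^(7.51 − 7.47) = 1.096; fraction as HOCl = 1/(1 + 1.096) = 0.477.
(a) Free chlorine required for 1.1 ppm HOCl: 1.1 / 0.477 = 2.306 ppm.
(a) FC to add: 2.306 − 0.5 = 1.806 mg/L as Cl₂.
(a) Cl₂ equivalent: 1.806 mg/L × 2,300,000 L = 4154 g.
(a) Product at 72.4% available Cl: 4154 / 0.724 = 5738 g.

(b) Volume: 141,000 US gal × 3.785 L/gal = 533,685 L.
(b) Moles of Na₂CO₃: 38,000 g ÷ 106 g/mol = 358.5 mol → 717 eq of alkalinity.
(b) As CaCO₃: 717 eq × 50 g/eq = 35,850 g.
(b) Rise: 35,850 g / 533,685 L × 1000 = 67.17 mg/L.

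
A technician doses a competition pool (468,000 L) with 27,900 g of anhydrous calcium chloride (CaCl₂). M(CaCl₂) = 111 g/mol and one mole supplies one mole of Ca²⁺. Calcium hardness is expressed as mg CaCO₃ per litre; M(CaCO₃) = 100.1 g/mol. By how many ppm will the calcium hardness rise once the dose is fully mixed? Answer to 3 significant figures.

Moles of Ca²⁺: 27,900 g ÷ 111 g/mol = 251.4 mol.
As CaCO₃: 251.4 mol × 100.1 g/mol = 25,160 g.
Rise: 25,160 g / 468,000 L × 1000 = 53.76 mg/L.

53.8 ppm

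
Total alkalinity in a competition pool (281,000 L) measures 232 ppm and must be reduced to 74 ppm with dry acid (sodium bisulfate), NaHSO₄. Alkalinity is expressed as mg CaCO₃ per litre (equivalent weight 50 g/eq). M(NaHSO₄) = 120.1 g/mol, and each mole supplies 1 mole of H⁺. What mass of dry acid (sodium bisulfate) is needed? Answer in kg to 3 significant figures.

Alkalinity to neutralize: (232 − 74) = 158 mg/L as CaCO₃ × 281,000 L = 44,400 g as CaCO₃.
Equivalents of H⁺ required: 44,400 ÷ 50 g/eq = 888 eq = 888 mol NaHSO₄.
Mass of NaHSO₄: 888 × 120.1 = 106,600 g.

107 kg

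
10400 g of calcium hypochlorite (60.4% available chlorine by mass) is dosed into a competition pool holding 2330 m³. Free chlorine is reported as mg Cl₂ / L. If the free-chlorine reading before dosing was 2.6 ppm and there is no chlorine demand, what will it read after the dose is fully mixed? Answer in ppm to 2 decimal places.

5.30 ppm

Volume: 2330 m³ = 2,330,000 L.
Available chlorine delivered: 10,400 g × 0.604 = 6282 g as Cl₂.
Concentration rise: 6282 g / 2,330,000 L = 2.696 mg/L = 2.70 ppm.
Final FC: 2.6 + 2.70 = 5.30 ppm.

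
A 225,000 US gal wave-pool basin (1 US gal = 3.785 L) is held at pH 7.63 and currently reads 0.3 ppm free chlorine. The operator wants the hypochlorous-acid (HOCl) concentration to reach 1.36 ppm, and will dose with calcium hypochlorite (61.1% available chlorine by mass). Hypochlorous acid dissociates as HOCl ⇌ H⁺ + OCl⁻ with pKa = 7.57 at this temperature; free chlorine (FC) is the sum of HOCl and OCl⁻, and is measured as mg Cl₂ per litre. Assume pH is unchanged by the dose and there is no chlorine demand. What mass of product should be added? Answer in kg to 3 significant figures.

Volume: 225,000 US gal × 3.785 L/gal = 851,625 L.
[OCl⁻]/[HOCl] = 10^(pH − pKa) = 10^(7.63 − 7.57) = 1.148; fraction as HOCl = 1/(1 + 1.148) = 0.4655.
Free chlorine required for 1.36 ppm HOCl: 1.36 / 0.4655 = 2.921 ppm.
FC to add: 2.921 − 0.3 = 2.621 mg/L as Cl₂.
Cl₂ equivalent: 2.621 mg/L × 851,625 L = 2233 g.
Product at 61.1% available Cl: 2233 / 0.611 = 3654 g.

3.65 kg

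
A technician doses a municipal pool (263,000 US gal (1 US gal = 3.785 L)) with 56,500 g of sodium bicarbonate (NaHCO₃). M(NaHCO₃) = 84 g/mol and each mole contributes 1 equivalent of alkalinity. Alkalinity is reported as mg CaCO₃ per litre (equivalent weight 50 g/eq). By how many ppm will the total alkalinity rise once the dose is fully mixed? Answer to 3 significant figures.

33.8 ppm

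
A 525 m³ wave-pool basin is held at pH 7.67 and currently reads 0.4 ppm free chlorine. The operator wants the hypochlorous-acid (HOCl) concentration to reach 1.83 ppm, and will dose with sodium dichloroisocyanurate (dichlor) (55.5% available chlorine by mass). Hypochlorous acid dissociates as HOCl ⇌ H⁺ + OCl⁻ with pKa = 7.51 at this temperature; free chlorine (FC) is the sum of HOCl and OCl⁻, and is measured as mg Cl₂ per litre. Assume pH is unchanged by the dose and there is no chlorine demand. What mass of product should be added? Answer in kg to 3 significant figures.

3.85 kg

Volume: 525 m³ = 525,000 L.
[OCl⁻]/[HOCl] = 10^(pH − pKa) = 10^(7.67 − 7.51) = 1.445; fraction as HOCl = 1/(1 + 1.445) = 0.4089.
Free chlorine required for 1.83 ppm HOCl: 1.83 / 0.4089 = 4.475 ppm.
FC to add: 4.475 − 0.4 = 4.075 mg/L as Cl₂.
Cl₂ equivalent: 4.075 mg/L × 525,000 L = 2139 g.
Product at 55.5% available Cl: 2139 / 0.555 = 3855 g.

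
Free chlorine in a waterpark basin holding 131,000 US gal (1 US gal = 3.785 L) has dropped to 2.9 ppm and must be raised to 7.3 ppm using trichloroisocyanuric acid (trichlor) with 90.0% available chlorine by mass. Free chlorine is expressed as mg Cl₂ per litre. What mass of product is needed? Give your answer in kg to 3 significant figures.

2.42 kg

Volume: 131,000 US gal × 3.785 L/gal = 495,835 L.
Chlorine deficit: 7.3 − 2.9 = 4.4 ppm = 4.4 mg/L as Cl₂.
Cl₂ equivalent needed: 4.4 mg/L × 495,835 L = 2,182,000 mg = 2182 g.
Product at 90.0% available chlorine: 2182 / 0.9 = 2424 g.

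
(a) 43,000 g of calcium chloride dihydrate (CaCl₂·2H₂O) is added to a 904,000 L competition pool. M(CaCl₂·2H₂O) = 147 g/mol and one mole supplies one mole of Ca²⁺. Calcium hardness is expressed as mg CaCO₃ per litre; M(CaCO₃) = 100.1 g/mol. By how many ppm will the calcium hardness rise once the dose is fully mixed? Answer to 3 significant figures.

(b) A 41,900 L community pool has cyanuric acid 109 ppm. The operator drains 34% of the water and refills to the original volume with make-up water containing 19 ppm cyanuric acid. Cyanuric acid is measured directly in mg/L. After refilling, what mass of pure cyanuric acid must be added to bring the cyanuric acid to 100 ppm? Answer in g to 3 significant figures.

(a) 32.4 ppm; (b) 905 g

(a) Moles of Ca²⁺: 43,000 g ÷ 147 g/mol = 292.5 mol.
(a) As CaCO₃: 292.5 mol × 100.1 g/mol = 29,280 g.
(a) Rise: 29,280 g / 904,000 L × 1000 = 32.39 mg/L.

(b) After draining 34% and refilling: 109 × 0.66 + 19 × 0.34 = 78.4 ppm.
(b) Deficit to target: 100 − 78.4 = 21.6 mg/L.
(b) Mass: 21.6 mg/L × 41,900 L = 905 g cyanuric acid.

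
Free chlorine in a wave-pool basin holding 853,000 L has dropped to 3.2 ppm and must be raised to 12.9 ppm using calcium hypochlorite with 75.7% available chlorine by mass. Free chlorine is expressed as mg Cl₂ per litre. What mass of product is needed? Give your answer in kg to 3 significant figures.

Chlorine deficit: 12.9 − 3.2 = 9.7 ppm = 9.7 mg/L as Cl₂.
Cl₂ equivalent needed: 9.7 mg/L × 853,000 L = 8,274,000 mg = 8274 g.
Product at 75.7% available chlorine: 8274 / 0.757 = 10,930 g.

10.9 kg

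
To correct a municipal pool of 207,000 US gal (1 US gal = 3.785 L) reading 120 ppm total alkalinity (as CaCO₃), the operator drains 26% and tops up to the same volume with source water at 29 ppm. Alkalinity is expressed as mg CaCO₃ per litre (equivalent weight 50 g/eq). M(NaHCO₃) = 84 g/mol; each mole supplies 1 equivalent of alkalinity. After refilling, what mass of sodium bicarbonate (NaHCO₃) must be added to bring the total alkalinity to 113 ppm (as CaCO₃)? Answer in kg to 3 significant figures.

Volume: 207,000 US gal × 3.785 L/gal = 783,495 L.
After draining 26% and refilling: 120 × 0.74 + 29 × 0.26 = 96.34 ppm.
Deficit to target: 113 − 96.34 = 16.66 mg/L.
As CaCO₃: 16.66 mg/L × 783,495 L = 13,050 g; ÷ 50 g/eq ÷ 1 = 261.1 mol NaHCO₃.
Mass: 261.1 × 84 = 21,930 g.

21.9 kg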